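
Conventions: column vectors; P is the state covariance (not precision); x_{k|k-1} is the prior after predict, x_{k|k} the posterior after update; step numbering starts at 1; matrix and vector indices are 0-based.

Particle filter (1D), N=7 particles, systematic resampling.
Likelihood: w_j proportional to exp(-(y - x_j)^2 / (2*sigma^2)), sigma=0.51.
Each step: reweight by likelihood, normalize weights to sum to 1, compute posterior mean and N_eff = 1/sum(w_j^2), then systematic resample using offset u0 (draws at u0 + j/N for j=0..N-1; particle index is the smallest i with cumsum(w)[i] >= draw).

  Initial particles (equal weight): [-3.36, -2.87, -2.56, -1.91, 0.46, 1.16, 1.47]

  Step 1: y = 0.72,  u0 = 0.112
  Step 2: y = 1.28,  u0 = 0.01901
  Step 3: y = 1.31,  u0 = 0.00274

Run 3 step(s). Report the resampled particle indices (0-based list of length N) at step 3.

step 1: w=[0.0000, 0.0000, 0.0000, 0.0000, 0.4606, 0.3615, 0.1779]  mean=0.8927  Neff=2.6703  idx=[4, 4, 4, 5, 5, 6, 6]
step 2: w=[0.0592, 0.0592, 0.0592, 0.2099, 0.2099, 0.2013, 0.2013]  mean=1.1604  Neff=5.5667  idx=[0, 2, 3, 4, 4, 5, 6]
step 3: w=[0.0473, 0.0473, 0.1815, 0.1815, 0.1815, 0.1804, 0.1804]  mean=1.2057  Neff=5.9367  idx=[0, 2, 3, 3, 4, 5, 6]

resampled_idx = [0, 2, 3, 3, 4, 5, 6]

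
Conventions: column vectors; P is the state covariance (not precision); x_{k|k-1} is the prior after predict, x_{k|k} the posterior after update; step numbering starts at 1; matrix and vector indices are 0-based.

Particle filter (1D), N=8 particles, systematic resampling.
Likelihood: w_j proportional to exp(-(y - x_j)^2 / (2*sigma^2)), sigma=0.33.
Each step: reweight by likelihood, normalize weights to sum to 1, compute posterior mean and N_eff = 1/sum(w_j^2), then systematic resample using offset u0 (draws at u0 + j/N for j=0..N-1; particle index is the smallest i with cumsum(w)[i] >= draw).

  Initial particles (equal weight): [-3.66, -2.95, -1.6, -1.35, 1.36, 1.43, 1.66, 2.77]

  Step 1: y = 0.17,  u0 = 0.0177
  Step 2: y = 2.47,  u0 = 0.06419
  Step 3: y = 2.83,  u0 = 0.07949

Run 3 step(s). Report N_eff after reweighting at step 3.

N_eff = 6.5637

step 1: w=[0.0000, 0.0000, 0.0003, 0.0110, 0.6681, 0.3040, 0.0167, 0.0000]  mean=1.3557  Neff=1.8548  idx=[4, 4, 4, 4, 4, 4, 5, 5]
step 2: w=[0.1001, 0.1001, 0.1001, 0.1001, 0.1001, 0.1001, 0.1997, 0.1997]  mean=1.3880  Neff=7.1481  idx=[0, 1, 3, 4, 5, 6, 7, 7]
step 3: w=[0.0797, 0.0797, 0.0797, 0.0797, 0.0797, 0.2005, 0.2005, 0.2005]  mean=1.4021  Neff=6.5637  idx=[0, 2, 4, 5, 5, 6, 7, 7]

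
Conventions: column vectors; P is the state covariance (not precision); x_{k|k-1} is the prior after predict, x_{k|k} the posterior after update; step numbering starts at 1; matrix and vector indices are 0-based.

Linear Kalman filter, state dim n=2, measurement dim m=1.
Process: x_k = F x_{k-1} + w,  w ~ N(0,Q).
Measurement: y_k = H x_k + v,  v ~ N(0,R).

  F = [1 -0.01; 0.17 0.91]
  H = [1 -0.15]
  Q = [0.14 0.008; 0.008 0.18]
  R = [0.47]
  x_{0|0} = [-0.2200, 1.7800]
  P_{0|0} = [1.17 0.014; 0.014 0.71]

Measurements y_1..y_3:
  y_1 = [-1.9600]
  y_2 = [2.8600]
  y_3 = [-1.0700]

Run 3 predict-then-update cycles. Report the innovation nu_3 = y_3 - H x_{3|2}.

step 1: x^-=[-0.2378, 1.5824]  P^-=[1.3098 0.2132; 0.2132 0.8061]  S=[1.7340]  K=[0.7369; 0.0532]  nu=[-1.4848]  x^+=[-1.3320, 1.5034]  P^+=[0.3681 0.1452; 0.1452 0.8012]
step 2: x^-=[-1.3471, 1.1417]  P^-=[0.5053 0.1952; 0.1952 0.8990]  S=[0.9370]  K=[0.5080; 0.0644]  nu=[4.3783]  x^+=[0.8773, 1.4235]  P^+=[0.2635 0.1645; 0.1645 0.8951]
step 3: x^-=[0.8631, 1.4445]  P^-=[0.4003 0.1941; 0.1941 0.9798]  S=[0.8341]  K=[0.4450; 0.0565]  nu=[-1.7164]  x^+=[0.0993, 1.3475]  P^+=[0.2351 0.1731; 0.1731 0.9771]

innov = [-1.7164]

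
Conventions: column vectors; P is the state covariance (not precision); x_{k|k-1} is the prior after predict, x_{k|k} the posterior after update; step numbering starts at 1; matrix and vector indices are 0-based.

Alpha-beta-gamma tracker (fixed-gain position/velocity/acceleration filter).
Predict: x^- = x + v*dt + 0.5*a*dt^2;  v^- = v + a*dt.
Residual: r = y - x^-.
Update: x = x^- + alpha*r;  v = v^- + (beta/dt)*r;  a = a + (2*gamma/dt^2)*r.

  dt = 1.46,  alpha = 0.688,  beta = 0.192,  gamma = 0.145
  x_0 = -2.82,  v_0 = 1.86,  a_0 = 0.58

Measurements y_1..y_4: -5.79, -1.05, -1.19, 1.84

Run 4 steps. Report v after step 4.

v_post = 0.3861

step 1: x_pred=0.5138  r=-6.3038  x^+=-3.8232  v^+=1.8778  a^+=-0.2776
step 2: x_pred=-1.3775  r=0.3275  x^+=-1.1522  v^+=1.5156  a^+=-0.2331
step 3: x_pred=0.8121  r=-2.0021  x^+=-0.5653  v^+=0.9120  a^+=-0.5054
step 4: x_pred=0.2275  r=1.6125  x^+=1.3369  v^+=0.3861  a^+=-0.2861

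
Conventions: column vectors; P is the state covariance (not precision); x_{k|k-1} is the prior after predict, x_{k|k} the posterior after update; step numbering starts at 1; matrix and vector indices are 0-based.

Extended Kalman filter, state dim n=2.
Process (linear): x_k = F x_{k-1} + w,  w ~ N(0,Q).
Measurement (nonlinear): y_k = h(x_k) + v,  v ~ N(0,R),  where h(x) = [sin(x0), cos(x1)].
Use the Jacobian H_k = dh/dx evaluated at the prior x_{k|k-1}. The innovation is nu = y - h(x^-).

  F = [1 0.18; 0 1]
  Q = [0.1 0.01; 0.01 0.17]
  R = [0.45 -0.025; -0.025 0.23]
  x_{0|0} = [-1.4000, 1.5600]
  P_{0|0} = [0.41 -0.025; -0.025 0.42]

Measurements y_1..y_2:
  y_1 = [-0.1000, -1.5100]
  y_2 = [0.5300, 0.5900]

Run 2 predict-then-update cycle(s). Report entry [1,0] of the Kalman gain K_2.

K[1,0] = 0.0331

step 1: x^-=[-1.1192, 1.5600]  P^-=[0.5146 0.0606; 0.0606 0.5900]  H_jac=[0.4364 0.0000; 0.0000 -0.9999]  S=[0.5480 -0.0514; -0.0514 0.8199]  K=[0.4053 -0.0485; -0.0194 -0.7207]  nu=[0.7998, -1.5208]  x^+=[-0.7214, 2.6406]  P^+=[0.4207 0.0213; 0.0213 0.1653]
step 2: x^-=[-0.2461, 2.6406]  P^-=[0.5337 0.0610; 0.0610 0.3353]  H_jac=[0.9699 0.0000; 0.0000 -0.4803]  S=[0.9520 -0.0534; -0.0534 0.3073]  K=[0.5436 -0.0009; 0.0331 -0.5182]  nu=[0.7736, 1.4671]  x^+=[0.1732, 1.9059]  P^+=[0.2523 0.0287; 0.0287 0.2499]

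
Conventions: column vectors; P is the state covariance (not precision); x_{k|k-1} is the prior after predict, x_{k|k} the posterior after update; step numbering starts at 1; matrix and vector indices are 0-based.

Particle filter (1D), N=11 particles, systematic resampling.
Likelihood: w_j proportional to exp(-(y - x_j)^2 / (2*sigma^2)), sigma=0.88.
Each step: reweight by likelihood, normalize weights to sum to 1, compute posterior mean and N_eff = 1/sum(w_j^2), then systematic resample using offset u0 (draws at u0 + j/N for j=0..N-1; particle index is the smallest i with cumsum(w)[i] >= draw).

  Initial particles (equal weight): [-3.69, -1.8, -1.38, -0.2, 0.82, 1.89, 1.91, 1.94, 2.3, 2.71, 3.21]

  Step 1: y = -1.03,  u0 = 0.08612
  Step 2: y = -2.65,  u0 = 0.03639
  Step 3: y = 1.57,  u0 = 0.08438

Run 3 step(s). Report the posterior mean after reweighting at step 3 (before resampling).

step 1: w=[0.0044, 0.2866, 0.3884, 0.2694, 0.0461, 0.0017, 0.0016, 0.0014, 0.0003, 0.0001, 0.0000]  mean=-1.0742  Neff=3.2495  idx=[1, 1, 1, 2, 2, 2, 2, 3, 3, 3, 5]
step 2: w=[0.1869, 0.1869, 0.1869, 0.1052, 0.1052, 0.1052, 0.1052, 0.0062, 0.0062, 0.0062, 0.0000]  mean=-1.5936  Neff=6.7037  idx=[0, 0, 1, 1, 2, 2, 3, 4, 4, 5, 6]
step 3: w=[0.0296, 0.0296, 0.0296, 0.0296, 0.0296, 0.0296, 0.1644, 0.1644, 0.1644, 0.1644, 0.1644]  mean=-1.4547  Neff=7.1185  idx=[2, 5, 6, 7, 7, 8, 8, 9, 9, 10, 10]

post_mean = -1.4547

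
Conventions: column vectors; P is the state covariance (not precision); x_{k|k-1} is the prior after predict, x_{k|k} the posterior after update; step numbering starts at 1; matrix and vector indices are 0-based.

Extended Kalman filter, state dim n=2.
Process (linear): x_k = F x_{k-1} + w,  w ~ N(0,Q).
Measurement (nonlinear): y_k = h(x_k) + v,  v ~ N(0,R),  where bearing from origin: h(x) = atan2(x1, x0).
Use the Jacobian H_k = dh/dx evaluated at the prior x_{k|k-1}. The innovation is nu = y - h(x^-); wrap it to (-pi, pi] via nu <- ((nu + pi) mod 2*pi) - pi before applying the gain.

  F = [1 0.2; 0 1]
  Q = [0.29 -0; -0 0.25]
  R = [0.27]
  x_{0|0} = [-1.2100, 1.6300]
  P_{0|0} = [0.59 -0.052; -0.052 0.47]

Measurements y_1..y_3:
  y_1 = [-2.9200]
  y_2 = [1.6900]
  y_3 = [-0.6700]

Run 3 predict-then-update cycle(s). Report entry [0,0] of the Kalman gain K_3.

step 1: x^-=[-0.8840, 1.6300]  P^-=[0.8780 0.0420; 0.0420 0.7200]  H_jac=[-0.4741 -0.2571]  S=[0.5251]  K=[-0.8132; -0.3904]  nu=[1.2955]  x^+=[-1.9374, 1.1242]  P^+=[0.5308 -0.1247; -0.1247 0.6400]
step 2: x^-=[-1.7126, 1.1242]  P^-=[0.7965 0.0033; 0.0033 0.8900]  H_jac=[-0.2679 -0.4081]  S=[0.4761]  K=[-0.4510; -0.7647]  nu=[-0.8707]  x^+=[-1.3199, 1.7900]  P^+=[0.6996 -0.1609; -0.1609 0.6116]
step 3: x^-=[-0.9619, 1.7900]  P^-=[0.9498 -0.0386; -0.0386 0.8616]  H_jac=[-0.4335 -0.2329]  S=[0.4874]  K=[-0.8262; -0.3774]  nu=[-2.7339]  x^+=[1.2969, 2.8219]  P^+=[0.6170 -0.1906; -0.1906 0.7922]

K[0,0] = -0.8262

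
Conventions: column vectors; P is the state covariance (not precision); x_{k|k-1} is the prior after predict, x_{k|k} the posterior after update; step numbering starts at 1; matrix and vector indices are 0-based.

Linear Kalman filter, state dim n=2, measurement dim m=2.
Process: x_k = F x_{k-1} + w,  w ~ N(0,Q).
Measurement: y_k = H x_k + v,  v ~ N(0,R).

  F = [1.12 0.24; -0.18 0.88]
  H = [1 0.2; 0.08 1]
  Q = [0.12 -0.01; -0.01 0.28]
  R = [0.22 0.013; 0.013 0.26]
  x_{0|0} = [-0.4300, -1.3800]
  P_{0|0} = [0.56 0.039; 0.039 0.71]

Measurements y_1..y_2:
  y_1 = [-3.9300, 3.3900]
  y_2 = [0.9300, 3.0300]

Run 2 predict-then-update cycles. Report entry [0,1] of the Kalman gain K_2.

step 1: x^-=[-0.8128, -1.1370]  P^-=[0.8843 0.0638; 0.0638 0.8356]  S=[1.1633 0.3157; 0.3157 1.1115]  K=[0.8000 -0.1062; -0.0073 0.7585]  nu=[-2.8898, 4.5920]  x^+=[-3.6121, 2.3671]  P^+=[0.1810 -0.0317; -0.0317 0.1996]
step 2: x^-=[-3.4775, 2.7332]  P^-=[0.3415 -0.0342; -0.0342 0.4505]  S=[0.5658 0.0957; 0.0957 0.7072]  K=[0.6069 -0.0918; -0.0084 0.6343]  nu=[3.8608, 0.5750]  x^+=[-1.1870, 3.0654]  P^+=[0.1377 -0.0270; -0.0270 0.1670]

K[0,1] = -0.0918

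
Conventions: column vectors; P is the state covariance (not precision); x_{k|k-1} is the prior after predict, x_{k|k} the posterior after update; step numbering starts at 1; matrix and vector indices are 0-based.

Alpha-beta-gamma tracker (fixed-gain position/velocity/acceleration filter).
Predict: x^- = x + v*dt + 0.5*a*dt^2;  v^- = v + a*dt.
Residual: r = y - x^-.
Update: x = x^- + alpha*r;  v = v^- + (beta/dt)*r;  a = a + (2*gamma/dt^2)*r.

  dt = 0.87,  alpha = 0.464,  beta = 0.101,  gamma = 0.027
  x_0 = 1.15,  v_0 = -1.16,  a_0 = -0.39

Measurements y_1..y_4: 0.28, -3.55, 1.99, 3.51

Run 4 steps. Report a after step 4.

step 1: x_pred=-0.0068  r=0.2868  x^+=0.1263  v^+=-1.4660  a^+=-0.3695
step 2: x_pred=-1.2890  r=-2.2610  x^+=-2.3381  v^+=-2.0500  a^+=-0.5308
step 3: x_pred=-4.3225  r=6.3125  x^+=-1.3935  v^+=-1.7790  a^+=-0.0805
step 4: x_pred=-2.9717  r=6.4817  x^+=0.0358  v^+=-1.0966  a^+=0.3819

a_post = 0.3819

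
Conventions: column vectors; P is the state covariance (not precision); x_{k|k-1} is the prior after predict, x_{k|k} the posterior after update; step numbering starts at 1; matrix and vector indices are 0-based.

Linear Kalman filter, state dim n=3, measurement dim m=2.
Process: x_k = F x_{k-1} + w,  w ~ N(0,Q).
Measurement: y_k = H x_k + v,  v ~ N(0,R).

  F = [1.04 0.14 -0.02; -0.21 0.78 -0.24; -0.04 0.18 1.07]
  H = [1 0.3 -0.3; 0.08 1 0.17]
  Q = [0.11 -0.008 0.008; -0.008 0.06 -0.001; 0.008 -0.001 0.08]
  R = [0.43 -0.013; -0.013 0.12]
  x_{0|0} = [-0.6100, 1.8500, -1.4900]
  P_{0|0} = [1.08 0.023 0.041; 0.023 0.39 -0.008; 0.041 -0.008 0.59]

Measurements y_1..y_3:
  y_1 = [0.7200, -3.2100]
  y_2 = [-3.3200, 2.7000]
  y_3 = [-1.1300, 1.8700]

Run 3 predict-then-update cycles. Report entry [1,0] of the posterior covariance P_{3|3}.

step 1: x^-=[-0.3456, 1.9287, -1.2369]  P^-=[1.2910 -0.1901 0.0089; -0.1901 0.3785 -0.1054; 0.0089 -0.1054 0.7629]  S=[1.7233 -0.0022; -0.0022 0.4628]  K=[0.7143 -0.1810; -0.0251 0.7461; -0.1459 0.0533]  nu=[0.1159, -4.9008]  x^+=[0.6241, -1.7309, -1.5150]  P^+=[0.3961 -0.0955 0.1932; -0.0955 0.1197 -0.1304; 0.1932 -0.1304 0.7249]
step 2: x^-=[0.4370, -1.1175, -1.9576]  P^-=[0.5059 -0.1936 0.1577; -0.1936 0.2916 -0.3052; 0.1577 -0.3052 0.8491]  S=[0.8827 -0.0276; -0.0276 0.3089]  K=[0.4422 -0.3694; 0.0062 0.7264; -0.2293 -0.5002]  nu=[-4.0090, 4.1154]  x^+=[-2.8561, 1.8471, -3.0972]  P^+=[0.2821 -0.1043 0.1863; -0.1043 0.1288 -0.1963; 0.1863 -0.1963 0.7317]
step 3: x^-=[-2.6499, 2.7838, -2.8673]  P^-=[0.3810 -0.1697 0.1437; -0.1697 0.3194 -0.3567; 0.1437 -0.3567 0.8323]  S=[0.7908 0.0069; 0.0069 0.3214]  K=[0.3660 -0.3650; 0.0353 0.7622; -0.2638 -0.6282]  nu=[-0.1755, -0.2144]  x^+=[-2.6358, 2.6142, -2.6863]  P^+=[0.2340 -0.0923 0.1473; -0.0923 0.1314 -0.1939; 0.1473 -0.1939 0.6481]

P_post[1,0] = -0.0923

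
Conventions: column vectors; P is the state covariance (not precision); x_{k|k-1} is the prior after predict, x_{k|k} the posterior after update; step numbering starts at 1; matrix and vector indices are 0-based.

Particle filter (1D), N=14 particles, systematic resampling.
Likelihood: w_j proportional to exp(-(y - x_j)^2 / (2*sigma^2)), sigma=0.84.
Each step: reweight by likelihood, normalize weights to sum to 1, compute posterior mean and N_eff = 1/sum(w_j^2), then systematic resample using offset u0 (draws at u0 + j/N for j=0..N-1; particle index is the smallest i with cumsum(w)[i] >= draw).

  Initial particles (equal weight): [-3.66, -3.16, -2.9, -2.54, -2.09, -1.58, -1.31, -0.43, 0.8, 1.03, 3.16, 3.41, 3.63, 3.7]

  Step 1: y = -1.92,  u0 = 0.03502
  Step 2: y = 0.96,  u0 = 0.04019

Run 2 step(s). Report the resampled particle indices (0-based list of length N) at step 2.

step 1: w=[0.0254, 0.0730, 0.1099, 0.1654, 0.2127, 0.2001, 0.1668, 0.0450, 0.0011, 0.0005, 0.0000, 0.0000, 0.0000, 0.0000]  mean=-2.0599  Neff=6.2286  idx=[1, 2, 2, 3, 3, 4, 4, 4, 5, 5, 5, 6, 6, 7]
step 2: w=[0.0000, 0.0001, 0.0001, 0.0005, 0.0005, 0.0040, 0.0040, 0.0040, 0.0303, 0.0303, 0.0303, 0.0759, 0.0759, 0.7442]  mean=-0.6905  Neff=1.7603  idx=[8, 11, 12, 12, 13, 13, 13, 13, 13, 13, 13, 13, 13, 13]

resampled_idx = [8, 11, 12, 12, 13, 13, 13, 13, 13, 13, 13, 13, 13, 13]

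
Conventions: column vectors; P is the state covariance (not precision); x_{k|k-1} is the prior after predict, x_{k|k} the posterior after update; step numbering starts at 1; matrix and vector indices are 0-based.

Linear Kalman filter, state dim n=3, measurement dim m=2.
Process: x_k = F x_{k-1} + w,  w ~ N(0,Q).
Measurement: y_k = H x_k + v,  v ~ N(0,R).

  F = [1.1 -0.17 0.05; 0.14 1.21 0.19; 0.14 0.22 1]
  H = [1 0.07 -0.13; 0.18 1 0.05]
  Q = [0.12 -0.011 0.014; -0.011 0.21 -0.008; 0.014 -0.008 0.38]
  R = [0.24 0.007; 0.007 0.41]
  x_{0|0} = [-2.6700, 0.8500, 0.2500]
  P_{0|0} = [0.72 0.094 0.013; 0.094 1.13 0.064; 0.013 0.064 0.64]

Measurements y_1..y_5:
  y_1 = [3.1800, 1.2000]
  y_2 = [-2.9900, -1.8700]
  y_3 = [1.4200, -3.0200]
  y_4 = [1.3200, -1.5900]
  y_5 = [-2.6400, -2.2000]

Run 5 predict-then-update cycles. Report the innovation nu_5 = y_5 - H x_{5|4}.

innov = [-4.0900, 0.4274]

step 1: x^-=[-3.0690, 0.7022, 0.0632]  P^-=[0.9906 0.0010 0.1393; 0.0010 1.9636 0.5296; 0.1393 0.5296 1.1264]  S=[1.2136 0.2532; 0.2532 2.4644]  K=[0.8029 -0.0069; -0.1136 0.8193; -0.0276 0.2508]  nu=[6.2081, 1.0471]  x^+=[1.9081, 0.8550, 0.1544]  P^+=[0.2111 -0.0412 0.1195; -0.0412 0.3409 0.0324; 0.1195 0.0324 0.9740]
step 2: x^-=[1.9612, 1.3311, 0.6096]  P^-=[0.4157 -0.0665 0.2006; -0.0665 0.7557 0.3242; 0.2006 0.3242 1.4198]  S=[0.6160 0.0225; 0.0225 1.1948]  K=[0.6248 0.0036; -0.1138 0.6382; 0.0497 0.3600]  nu=[-4.9652, -3.5846]  x^+=[-1.1537, -0.3917, -0.9275]  P^+=[0.1751 -0.0344 0.1748; -0.0344 0.2644 0.0534; 0.1748 0.0534 1.2626]
step 3: x^-=[-1.2489, -0.8117, -1.1752]  P^-=[0.3739 -0.0321 0.2718; -0.0321 0.6683 0.3947; 0.2718 0.3947 1.7292]  S=[0.5640 0.0346; 0.0346 1.1275]  K=[0.5947 0.0250; -0.1023 0.6082; 0.1036 0.4670]  nu=[2.5729, -1.9247]  x^+=[0.2331, -2.2456, -1.8073]  P^+=[0.1727 -0.0274 0.2141; -0.0274 0.2496 0.0799; 0.2141 0.0799 1.4739]
step 4: x^-=[0.5478, -3.0279, -2.2687]  P^-=[0.3722 -0.0090 0.3233; -0.0090 0.6709 0.4721; 0.3233 0.4721 1.9628]  S=[0.5548 0.0479; 0.0479 1.1476]  K=[0.5906 0.0399; -0.0948 0.6077; 0.1356 0.5420]  nu=[0.6892, 1.4528]  x^+=[1.0129, -2.2104, -1.3879]  P^+=[0.1746 -0.0228 0.2385; -0.0228 0.2476 0.0998; 0.2385 0.0998 1.6085]
step 5: x^-=[1.4206, -2.7965, -1.7324]  P^-=[0.3756 0.0047 0.3552; 0.0047 0.6849 0.5270; 0.3552 0.5270 2.1131]  S=[0.5533 0.0563; 0.0563 1.1731]  K=[0.5909 0.0484; -0.0909 0.6114; 0.1524 0.5865]  nu=[-4.0900, 0.4274]  x^+=[-0.9757, -2.1632, -2.1049]  P^+=[0.1764 -0.0204 0.2521; -0.0204 0.2481 0.1118; 0.2521 0.1118 1.6867]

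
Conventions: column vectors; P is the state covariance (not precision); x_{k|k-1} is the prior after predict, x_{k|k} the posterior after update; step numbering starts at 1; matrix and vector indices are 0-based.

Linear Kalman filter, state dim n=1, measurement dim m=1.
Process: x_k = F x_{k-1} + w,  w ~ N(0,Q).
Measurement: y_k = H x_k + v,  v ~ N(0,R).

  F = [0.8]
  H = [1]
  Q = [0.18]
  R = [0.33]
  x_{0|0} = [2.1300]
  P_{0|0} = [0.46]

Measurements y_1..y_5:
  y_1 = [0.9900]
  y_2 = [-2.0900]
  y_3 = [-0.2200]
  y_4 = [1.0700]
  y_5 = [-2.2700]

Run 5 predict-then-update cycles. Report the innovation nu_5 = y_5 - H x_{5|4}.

innov = [-2.5551]

step 1: x^-=[1.7040]  P^-=[0.4744]  S=[0.8044]  K=[0.5898]  nu=[-0.7140]  x^+=[1.2829]  P^+=[0.1946]
step 2: x^-=[1.0263]  P^-=[0.3046]  S=[0.6346]  K=[0.4800]  nu=[-3.1163]  x^+=[-0.4694]  P^+=[0.1584]
step 3: x^-=[-0.3755]  P^-=[0.2814]  S=[0.6114]  K=[0.4602]  nu=[0.1555]  x^+=[-0.3039]  P^+=[0.1519]
step 4: x^-=[-0.2431]  P^-=[0.2772]  S=[0.6072]  K=[0.4565]  nu=[1.3131]  x^+=[0.3563]  P^+=[0.1507]
step 5: x^-=[0.2851]  P^-=[0.2764]  S=[0.6064]  K=[0.4558]  nu=[-2.5551]  x^+=[-0.8796]  P^+=[0.1504]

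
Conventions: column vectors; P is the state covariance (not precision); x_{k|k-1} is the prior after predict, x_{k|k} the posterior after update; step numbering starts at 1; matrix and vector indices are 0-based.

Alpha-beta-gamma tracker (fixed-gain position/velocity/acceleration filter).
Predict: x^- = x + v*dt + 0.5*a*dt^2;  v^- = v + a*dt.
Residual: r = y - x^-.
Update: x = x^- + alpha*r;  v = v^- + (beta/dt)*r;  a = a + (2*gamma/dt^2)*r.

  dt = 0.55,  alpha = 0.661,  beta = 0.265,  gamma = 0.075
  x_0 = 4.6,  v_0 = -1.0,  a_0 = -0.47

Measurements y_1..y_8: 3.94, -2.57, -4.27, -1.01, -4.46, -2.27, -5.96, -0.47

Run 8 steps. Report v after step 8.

v_post = 3.1766

step 1: x_pred=3.9789  r=-0.0389  x^+=3.9532  v^+=-1.2772  a^+=-0.4893
step 2: x_pred=3.1767  r=-5.7467  x^+=-0.6219  v^+=-4.3152  a^+=-3.3389
step 3: x_pred=-3.5003  r=-0.7697  x^+=-4.0091  v^+=-6.5225  a^+=-3.7206
step 4: x_pred=-8.1592  r=7.1492  x^+=-3.4336  v^+=-5.1242  a^+=-0.1755
step 5: x_pred=-6.2784  r=1.8184  x^+=-5.0765  v^+=-4.3446  a^+=0.7262
step 6: x_pred=-7.3562  r=5.0862  x^+=-3.9942  v^+=-1.4946  a^+=3.2482
step 7: x_pred=-4.3250  r=-1.6350  x^+=-5.4057  v^+=-0.4959  a^+=2.4375
step 8: x_pred=-5.3098  r=4.8398  x^+=-2.1107  v^+=3.1766  a^+=4.8374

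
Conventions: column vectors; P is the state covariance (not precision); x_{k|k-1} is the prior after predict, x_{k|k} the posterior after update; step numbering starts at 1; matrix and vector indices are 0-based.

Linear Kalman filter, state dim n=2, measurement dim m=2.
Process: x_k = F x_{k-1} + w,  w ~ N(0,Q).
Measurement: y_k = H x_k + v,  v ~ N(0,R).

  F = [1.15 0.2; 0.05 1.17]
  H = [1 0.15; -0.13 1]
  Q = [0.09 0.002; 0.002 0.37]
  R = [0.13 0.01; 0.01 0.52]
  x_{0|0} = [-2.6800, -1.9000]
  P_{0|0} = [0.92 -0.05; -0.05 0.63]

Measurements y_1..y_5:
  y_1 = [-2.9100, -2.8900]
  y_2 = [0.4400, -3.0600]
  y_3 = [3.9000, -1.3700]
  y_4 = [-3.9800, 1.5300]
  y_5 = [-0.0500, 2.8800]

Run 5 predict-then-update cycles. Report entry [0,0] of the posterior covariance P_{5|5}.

step 1: x^-=[-3.4620, -2.3570]  P^-=[1.3089 0.1345; 0.1345 1.2289]  S=[1.5069 0.1561; 0.1561 1.7360]  K=[0.8924 -0.1008; 0.1406 0.6851]  nu=[0.9055, -0.9831]  x^+=[-2.5548, -2.9032]  P^+=[0.1192 -0.0280; -0.0280 0.3540]
step 2: x^-=[-3.5187, -3.5245]  P^-=[0.2489 0.0538; 0.0538 0.8517]  S=[0.4142 0.1581; 0.1581 1.3619]  K=[0.6429 -0.0589; 0.2108 0.5957]  nu=[4.4873, 0.0070]  x^+=[-0.6341, -2.5742]  P^+=[0.0850 -0.0132; -0.0132 0.3102]
step 3: x^-=[-1.2440, -3.0435]  P^-=[0.2087 0.0616; 0.0616 0.7933]  S=[0.3751 0.1623; 0.1623 1.3008]  K=[0.6022 -0.0486; 0.2329 0.5746]  nu=[5.6005, 1.5118]  x^+=[2.0550, -0.8702]  P^+=[0.0791 -0.0090; -0.0090 0.3000]
step 4: x^-=[2.1893, -0.9154]  P^-=[0.2025 0.0646; 0.0646 0.7798]  S=[0.3695 0.1640; 0.1640 1.2864]  K=[0.5949 -0.0461; 0.2388 0.5692]  nu=[-6.0320, 2.7300]  x^+=[-1.5248, -0.8019]  P^+=[0.0781 -0.0079; -0.0079 0.2974]
step 5: x^-=[-1.9139, -1.0144]  P^-=[0.2015 0.0654; 0.0654 0.7763]  S=[0.3686 0.1644; 0.1644 1.2827]  K=[0.5936 -0.0455; 0.2401 0.5678]  nu=[2.0161, 3.6456]  x^+=[-0.8831, 1.5397]  P^+=[0.0779 -0.0076; -0.0076 0.2967]

P_post[0,0] = 0.0779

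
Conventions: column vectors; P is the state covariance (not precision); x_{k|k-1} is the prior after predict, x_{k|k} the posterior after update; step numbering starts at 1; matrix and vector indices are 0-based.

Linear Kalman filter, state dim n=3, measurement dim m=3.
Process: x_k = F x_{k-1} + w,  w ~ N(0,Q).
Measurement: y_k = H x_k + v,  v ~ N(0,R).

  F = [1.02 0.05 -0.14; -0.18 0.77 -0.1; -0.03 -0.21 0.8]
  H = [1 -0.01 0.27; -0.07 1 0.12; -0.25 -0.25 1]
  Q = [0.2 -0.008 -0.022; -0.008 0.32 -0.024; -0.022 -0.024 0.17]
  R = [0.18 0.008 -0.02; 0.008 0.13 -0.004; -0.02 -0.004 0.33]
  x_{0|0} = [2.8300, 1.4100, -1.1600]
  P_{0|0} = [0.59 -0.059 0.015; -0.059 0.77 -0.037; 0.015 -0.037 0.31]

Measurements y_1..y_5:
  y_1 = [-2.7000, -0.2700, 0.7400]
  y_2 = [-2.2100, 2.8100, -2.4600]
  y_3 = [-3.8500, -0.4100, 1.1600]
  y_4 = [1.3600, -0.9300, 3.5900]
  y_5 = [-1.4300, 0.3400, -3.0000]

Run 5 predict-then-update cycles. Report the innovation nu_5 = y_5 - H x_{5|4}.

step 1: x^-=[3.1195, 0.6923, -1.3090]  P^-=[0.8121 -0.1251 -0.0604; -0.1251 0.8213 -0.1967; -0.0604 -0.1967 0.4139]  S=[0.9933 -0.2278 -0.1193; -0.2278 0.9326 -0.3011; -0.1193 -0.3011 0.9588]  K=[0.7660 -0.0703 -0.1688; -0.0158 0.8184 -0.1316; 0.1287 0.0495 0.5302]  nu=[-5.4591, -0.5869, 3.0019]  x^+=[-1.5278, -0.0969, -0.4491]  P^+=[0.1491 0.0118 -0.0305; 0.0118 0.1095 -0.0161; -0.0305 -0.0161 0.1606]
step 2: x^-=[-1.5004, 0.2453, -0.2931]  P^-=[0.3687 -0.0156 -0.0744; -0.0156 0.3895 -0.0595; -0.0744 -0.0595 0.2847]  S=[0.5299 -0.0516 -0.0952; -0.0516 0.5146 -0.1074; -0.0952 -0.1074 0.7271]  K=[0.6243 -0.0669 -0.1518; -0.0159 0.7215 -0.1059; 0.0949 0.0664 0.4599]  nu=[-0.6280, 2.4948, -2.4806]  x^+=[-1.6827, 2.3180, -1.3278]  P^+=[0.1229 0.0090 -0.0293; 0.0090 0.0961 -0.0112; -0.0293 -0.0112 0.1394]
step 3: x^-=[-1.4146, 2.2205, -1.4986]  P^-=[0.3403 -0.0144 -0.0692; -0.0144 0.3805 -0.0529; -0.0692 -0.0529 0.2689]  S=[0.5031 -0.0465 -0.0884; -0.0465 0.5065 -0.1020; -0.0884 -0.1020 0.7032]  K=[0.6075 -0.0657 -0.1474; -0.0163 0.7184 -0.1033; 0.0926 0.0673 0.4472]  nu=[-2.0086, -2.5497, 2.8601]  x^+=[-2.8890, 0.1261, -0.5773]  P^+=[0.1196 0.0087 -0.0285; 0.0087 0.0955 -0.0106; -0.0285 -0.0106 0.1357]
step 4: x^-=[-2.8596, 0.6749, -0.4016]  P^-=[0.3364 -0.0142 -0.0678; -0.0142 0.3801 -0.0523; -0.0678 -0.0523 0.2662]  S=[0.4998 -0.0459 -0.0870; -0.0459 0.5061 -0.1018; -0.0870 -0.1018 0.6992]  K=[0.6053 -0.0653 -0.1464; -0.0163 0.7183 -0.1030; 0.0927 0.0671 0.4449]  nu=[4.3348, -1.7568, 3.4454]  x^+=[-0.6255, -1.0126, 1.4153]  P^+=[0.1191 0.0087 -0.0282; 0.0087 0.0955 -0.0105; -0.0282 -0.0105 0.1350]
step 5: x^-=[-0.8868, -0.8087, 1.3637]  P^-=[0.3359 -0.0142 -0.0675; -0.0142 0.3800 -0.0522; -0.0675 -0.0522 0.2657]  S=[0.4994 -0.0458 -0.0867; -0.0458 0.5061 -0.1018; -0.0867 -0.1018 0.6985]  K=[0.6050 -0.0652 -0.1462; -0.0163 0.7183 -0.1030; 0.0928 0.0671 0.4445]  nu=[-0.9195, 0.9230, -4.7875]  x^+=[-0.8033, 0.3622, -0.7879]  P^+=[0.1190 0.0087 -0.0282; 0.0087 0.0955 -0.0105; -0.0282 -0.0105 0.1349]

innov = [-0.9195, 0.9230, -4.7875]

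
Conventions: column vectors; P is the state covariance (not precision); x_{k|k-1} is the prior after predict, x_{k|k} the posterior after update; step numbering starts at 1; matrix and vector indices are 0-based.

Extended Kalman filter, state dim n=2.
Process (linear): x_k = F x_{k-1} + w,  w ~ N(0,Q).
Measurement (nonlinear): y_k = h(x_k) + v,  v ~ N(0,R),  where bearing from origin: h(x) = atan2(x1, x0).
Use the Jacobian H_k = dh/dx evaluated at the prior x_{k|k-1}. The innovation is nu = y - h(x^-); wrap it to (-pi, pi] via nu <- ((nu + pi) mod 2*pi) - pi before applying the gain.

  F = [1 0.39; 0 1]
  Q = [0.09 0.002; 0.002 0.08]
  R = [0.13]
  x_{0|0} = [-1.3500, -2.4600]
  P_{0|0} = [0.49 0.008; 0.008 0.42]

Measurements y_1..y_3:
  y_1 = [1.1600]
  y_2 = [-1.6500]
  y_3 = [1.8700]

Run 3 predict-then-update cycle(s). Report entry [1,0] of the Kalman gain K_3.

K[1,0] = -0.4134

step 1: x^-=[-2.3094, -2.4600]  P^-=[0.6501 0.1738; 0.1738 0.5000]  H_jac=[0.2161 -0.2028]  S=[0.1657]  K=[0.6350; -0.3855]  nu=[-2.7986]  x^+=[-4.0866, -1.3812]  P^+=[0.5833 0.2144; 0.2144 0.4754]
step 2: x^-=[-4.6253, -1.3812]  P^-=[0.9128 0.4018; 0.4018 0.5554]  H_jac=[0.0593 -0.1985]  S=[0.1456]  K=[-0.1761; -0.5935]  nu=[1.2014]  x^+=[-4.8368, -2.0942]  P^+=[0.9083 0.3865; 0.3865 0.5041]
step 3: x^-=[-5.6535, -2.0942]  P^-=[1.3765 0.5851; 0.5851 0.5841]  H_jac=[0.0576 -0.1555]  S=[0.1382]  K=[-0.0847; -0.4134]  nu=[-1.6263]  x^+=[-5.5158, -1.4219]  P^+=[1.3755 0.5803; 0.5803 0.5605]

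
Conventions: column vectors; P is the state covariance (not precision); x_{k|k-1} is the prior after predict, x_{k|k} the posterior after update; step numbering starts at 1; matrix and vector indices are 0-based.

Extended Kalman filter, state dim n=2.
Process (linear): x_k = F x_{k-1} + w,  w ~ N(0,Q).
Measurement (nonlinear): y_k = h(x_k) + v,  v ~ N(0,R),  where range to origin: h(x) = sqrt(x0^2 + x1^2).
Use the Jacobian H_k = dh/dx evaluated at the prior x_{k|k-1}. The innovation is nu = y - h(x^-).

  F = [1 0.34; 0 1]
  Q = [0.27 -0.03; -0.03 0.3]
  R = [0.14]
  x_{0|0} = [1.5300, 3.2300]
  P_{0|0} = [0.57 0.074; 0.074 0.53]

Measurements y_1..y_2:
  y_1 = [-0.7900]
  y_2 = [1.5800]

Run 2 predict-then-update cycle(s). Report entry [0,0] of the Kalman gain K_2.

step 1: x^-=[2.6282, 3.2300]  P^-=[0.9516 0.2242; 0.2242 0.8300]  H_jac=[0.6311 0.7757]  S=[1.2380]  K=[0.6256; 0.6344]  nu=[-4.9542]  x^+=[-0.4713, 0.0873]  P^+=[0.4670 -0.2671; -0.2671 0.3318]
step 2: x^-=[-0.4416, 0.0873]  P^-=[0.5938 -0.1843; -0.1843 0.6318]  H_jac=[-0.9810 0.1939]  S=[0.8053]  K=[-0.7677; 0.3766]  nu=[1.1299]  x^+=[-1.3090, 0.5128]  P^+=[0.1192 0.0486; 0.0486 0.5176]

K[0,0] = -0.7677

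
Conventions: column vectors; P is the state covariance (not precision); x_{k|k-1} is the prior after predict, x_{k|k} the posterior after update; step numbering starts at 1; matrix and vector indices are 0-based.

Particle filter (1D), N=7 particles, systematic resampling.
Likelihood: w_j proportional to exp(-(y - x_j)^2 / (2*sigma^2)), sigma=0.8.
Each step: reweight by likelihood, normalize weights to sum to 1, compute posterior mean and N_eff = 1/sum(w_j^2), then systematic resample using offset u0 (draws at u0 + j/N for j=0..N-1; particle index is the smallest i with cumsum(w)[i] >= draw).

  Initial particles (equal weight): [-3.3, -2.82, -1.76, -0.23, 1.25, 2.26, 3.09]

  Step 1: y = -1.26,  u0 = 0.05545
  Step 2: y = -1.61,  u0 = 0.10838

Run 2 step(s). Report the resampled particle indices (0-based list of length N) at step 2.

step 1: w=[0.0266, 0.1027, 0.5655, 0.3001, 0.0050, 0.0000, 0.0000]  mean=-1.4354  Neff=2.3745  idx=[1, 2, 2, 2, 2, 3, 3]
step 2: w=[0.0678, 0.2090, 0.2090, 0.2090, 0.2090, 0.0481, 0.0481]  mean=-1.6848  Neff=5.4352  idx=[1, 1, 2, 3, 3, 4, 6]

resampled_idx = [1, 1, 2, 3, 3, 4, 6]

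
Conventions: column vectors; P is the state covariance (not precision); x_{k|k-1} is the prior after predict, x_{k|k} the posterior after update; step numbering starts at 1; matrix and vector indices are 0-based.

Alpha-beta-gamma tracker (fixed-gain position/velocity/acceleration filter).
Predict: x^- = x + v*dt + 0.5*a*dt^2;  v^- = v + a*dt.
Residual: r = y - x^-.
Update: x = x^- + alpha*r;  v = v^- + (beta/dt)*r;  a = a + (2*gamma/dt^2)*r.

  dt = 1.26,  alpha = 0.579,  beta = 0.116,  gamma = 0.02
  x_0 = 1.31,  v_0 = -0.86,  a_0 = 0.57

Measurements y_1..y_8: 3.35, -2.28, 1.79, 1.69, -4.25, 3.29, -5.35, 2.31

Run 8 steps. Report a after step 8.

a_post = 0.0720

step 1: x_pred=0.6789  r=2.6711  x^+=2.2255  v^+=0.1041  a^+=0.6373
step 2: x_pred=2.8625  r=-5.1425  x^+=-0.1150  v^+=0.4337  a^+=0.5077
step 3: x_pred=0.8345  r=0.9555  x^+=1.3877  v^+=1.1614  a^+=0.5318
step 4: x_pred=3.2732  r=-1.5832  x^+=2.3565  v^+=1.6857  a^+=0.4919
step 5: x_pred=4.8710  r=-9.1210  x^+=-0.4101  v^+=1.4658  a^+=0.2621
step 6: x_pred=1.6449  r=1.6451  x^+=2.5974  v^+=1.9475  a^+=0.3036
step 7: x_pred=5.2923  r=-10.6423  x^+=-0.8696  v^+=1.3502  a^+=0.0354
step 8: x_pred=0.8598  r=1.4502  x^+=1.6995  v^+=1.5284  a^+=0.0720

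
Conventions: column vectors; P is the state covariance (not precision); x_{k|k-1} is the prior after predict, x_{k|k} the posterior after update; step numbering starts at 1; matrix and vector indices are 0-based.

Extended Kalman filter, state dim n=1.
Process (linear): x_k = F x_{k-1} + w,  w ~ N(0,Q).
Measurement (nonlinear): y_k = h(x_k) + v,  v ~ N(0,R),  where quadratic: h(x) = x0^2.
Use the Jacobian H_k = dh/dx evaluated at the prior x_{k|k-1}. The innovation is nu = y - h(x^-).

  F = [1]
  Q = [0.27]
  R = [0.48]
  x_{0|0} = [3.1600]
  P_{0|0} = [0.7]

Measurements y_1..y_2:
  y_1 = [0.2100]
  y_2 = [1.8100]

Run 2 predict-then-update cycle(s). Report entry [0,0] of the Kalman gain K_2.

step 1: x^-=[3.1600]  P^-=[0.9700]  H_jac=[6.3200]  S=[39.2241]  K=[0.1563]  nu=[-9.7756]  x^+=[1.6322]  P^+=[0.0119]
step 2: x^-=[1.6322]  P^-=[0.2819]  H_jac=[3.2643]  S=[3.4835]  K=[0.2641]  nu=[-0.8539]  x^+=[1.4066]  P^+=[0.0388]

K[0,0] = 0.2641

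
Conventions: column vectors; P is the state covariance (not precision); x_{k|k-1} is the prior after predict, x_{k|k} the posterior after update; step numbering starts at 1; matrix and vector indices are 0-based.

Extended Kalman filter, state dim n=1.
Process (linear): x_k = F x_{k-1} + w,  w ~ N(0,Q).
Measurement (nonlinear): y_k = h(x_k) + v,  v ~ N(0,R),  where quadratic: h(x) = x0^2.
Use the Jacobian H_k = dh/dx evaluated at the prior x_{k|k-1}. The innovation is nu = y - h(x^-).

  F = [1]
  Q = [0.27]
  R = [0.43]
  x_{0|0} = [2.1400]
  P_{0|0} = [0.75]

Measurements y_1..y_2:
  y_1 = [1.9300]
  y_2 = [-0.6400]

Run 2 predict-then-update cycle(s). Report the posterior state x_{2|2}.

step 1: x^-=[2.1400]  P^-=[1.0200]  H_jac=[4.2800]  S=[19.1148]  K=[0.2284]  nu=[-2.6496]  x^+=[1.5349]  P^+=[0.0229]
step 2: x^-=[1.5349]  P^-=[0.2929]  H_jac=[3.0697]  S=[3.1905]  K=[0.2819]  nu=[-2.9958]  x^+=[0.6905]  P^+=[0.0395]

x_post = [0.6905]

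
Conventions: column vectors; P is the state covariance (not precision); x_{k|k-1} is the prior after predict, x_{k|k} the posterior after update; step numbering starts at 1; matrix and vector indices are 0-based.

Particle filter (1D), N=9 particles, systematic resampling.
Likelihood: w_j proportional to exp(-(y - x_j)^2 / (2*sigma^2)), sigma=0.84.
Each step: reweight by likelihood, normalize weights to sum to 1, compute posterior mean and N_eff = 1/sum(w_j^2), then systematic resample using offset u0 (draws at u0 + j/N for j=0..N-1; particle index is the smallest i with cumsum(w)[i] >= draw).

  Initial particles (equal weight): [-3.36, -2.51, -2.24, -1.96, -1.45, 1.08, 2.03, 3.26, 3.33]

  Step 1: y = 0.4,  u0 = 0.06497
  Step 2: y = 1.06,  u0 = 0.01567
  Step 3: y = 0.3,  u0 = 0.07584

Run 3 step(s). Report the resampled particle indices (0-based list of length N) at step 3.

resampled_idx = [0, 1, 2, 3, 4, 5, 6, 6, 7]

step 1: w=[0.0000, 0.0025, 0.0072, 0.0194, 0.0889, 0.7238, 0.1529, 0.0031, 0.0023]  mean=0.9202  Neff=1.7998  idx=[4, 5, 5, 5, 5, 5, 5, 6, 6]
step 2: w=[0.0016, 0.1421, 0.1421, 0.1421, 0.1421, 0.1421, 0.1421, 0.0730, 0.0730]  mean=1.2145  Neff=7.5896  idx=[1, 1, 2, 3, 4, 5, 5, 6, 7]
step 3: w=[0.1222, 0.1222, 0.1222, 0.1222, 0.1222, 0.1222, 0.1222, 0.1222, 0.0226]  mean=1.1014  Neff=8.3379  idx=[0, 1, 2, 3, 4, 5, 6, 6, 7]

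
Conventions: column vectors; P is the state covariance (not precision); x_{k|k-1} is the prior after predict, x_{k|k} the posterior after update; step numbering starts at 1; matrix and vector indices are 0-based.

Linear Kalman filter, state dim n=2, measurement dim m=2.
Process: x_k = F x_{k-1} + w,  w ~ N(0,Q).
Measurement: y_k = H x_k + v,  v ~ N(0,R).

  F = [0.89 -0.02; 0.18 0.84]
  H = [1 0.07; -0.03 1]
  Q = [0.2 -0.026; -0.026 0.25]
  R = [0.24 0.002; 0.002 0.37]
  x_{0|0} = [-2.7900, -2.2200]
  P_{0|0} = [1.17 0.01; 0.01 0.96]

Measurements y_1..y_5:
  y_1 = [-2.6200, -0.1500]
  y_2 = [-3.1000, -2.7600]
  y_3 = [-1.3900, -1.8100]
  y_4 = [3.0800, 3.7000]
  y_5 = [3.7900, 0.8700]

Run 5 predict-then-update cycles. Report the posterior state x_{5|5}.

x_post = [2.4549, 0.9980]

step 1: x^-=[-2.4387, -2.3670]  P^-=[1.1268 0.1527; 0.1527 0.9683]  S=[1.3929 0.1884; 0.1884 1.3302]  K=[0.8202 -0.0268; 0.0615 0.7158]  nu=[-0.0156, 2.1438]  x^+=[-2.5089, -0.8334]  P^+=[0.1970 -0.0024; -0.0024 0.2649]
step 2: x^-=[-2.2162, -1.1516]  P^-=[0.3562 -0.0006; -0.0006 0.4426]  S=[0.5983 0.0217; 0.0217 0.8129]  K=[0.5964 -0.0298; 0.0310 0.5436]  nu=[-0.8032, -1.6749]  x^+=[-2.6453, -2.0870]  P^+=[0.1435 -0.0055; -0.0055 0.2010]
step 3: x^-=[-2.3125, -2.2293]  P^-=[0.3139 -0.0105; -0.0105 0.3948]  S=[0.5544 0.0097; 0.0097 0.7657]  K=[0.5655 -0.0332; 0.0218 0.5157]  nu=[1.0786, 0.3499]  x^+=[-1.7142, -2.0253]  P^+=[0.1361 -0.0071; -0.0071 0.1907]
step 4: x^-=[-1.4852, -2.0098]  P^-=[0.3082 -0.0127; -0.0127 0.3868]  S=[0.5483 0.0072; 0.0072 0.7578]  K=[0.5609 -0.0342; 0.0196 0.5107]  nu=[4.7058, 5.6652]  x^+=[0.9604, 0.9757]  P^+=[0.1351 -0.0075; -0.0075 0.1888]
step 5: x^-=[0.8352, 0.9925]  P^-=[0.3073 -0.0131; -0.0131 0.3853]  S=[0.5474 0.0067; 0.0067 0.7564]  K=[0.5602 -0.0345; 0.0191 0.5098]  nu=[2.8853, -0.0974]  x^+=[2.4549, 0.9980]  P^+=[0.1349 -0.0076; -0.0076 0.1884]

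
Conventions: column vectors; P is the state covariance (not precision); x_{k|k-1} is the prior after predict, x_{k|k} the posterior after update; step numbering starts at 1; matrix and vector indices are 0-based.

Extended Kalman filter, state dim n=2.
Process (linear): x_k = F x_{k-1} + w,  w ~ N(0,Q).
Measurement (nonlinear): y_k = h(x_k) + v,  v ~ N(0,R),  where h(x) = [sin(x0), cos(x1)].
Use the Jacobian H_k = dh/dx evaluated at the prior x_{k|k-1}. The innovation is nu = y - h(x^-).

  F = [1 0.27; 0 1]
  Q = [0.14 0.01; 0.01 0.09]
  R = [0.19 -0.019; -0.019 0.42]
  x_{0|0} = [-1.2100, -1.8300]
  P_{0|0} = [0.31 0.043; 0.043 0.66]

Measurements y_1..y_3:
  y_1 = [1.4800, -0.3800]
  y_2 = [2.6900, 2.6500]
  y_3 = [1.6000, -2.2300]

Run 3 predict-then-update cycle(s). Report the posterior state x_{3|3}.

x_post = [-5.1302, -1.8373]

step 1: x^-=[-1.7041, -1.8300]  P^-=[0.5213 0.2312; 0.2312 0.7500]  H_jac=[-0.1329 0.0000; 0.0000 0.9666]  S=[0.1992 -0.0487; -0.0487 1.1207]  K=[-0.3023 0.1863; 0.0039 0.6470]  nu=[2.4711, -0.1237]  x^+=[-2.4741, -1.9003]  P^+=[0.4588 0.0869; 0.0869 0.2811]
step 2: x^-=[-2.9872, -1.9003]  P^-=[0.6662 0.1728; 0.1728 0.3711]  H_jac=[-0.9881 0.0000; 0.0000 0.9462]  S=[0.8404 -0.1805; -0.1805 0.7522]  K=[-0.7766 0.0309; -0.1085 0.4407]  nu=[2.8438, 2.9736]  x^+=[-5.1036, -0.8982]  P^+=[0.1499 0.0293; 0.0293 0.1978]
step 3: x^-=[-5.3462, -0.8982]  P^-=[0.3202 0.0927; 0.0927 0.2878]  H_jac=[0.5922 0.0000; 0.0000 0.7822]  S=[0.3023 0.0240; 0.0240 0.5961]  K=[0.6196 0.0968; 0.1522 0.3715]  nu=[0.7942, -2.8530]  x^+=[-5.1302, -1.8373]  P^+=[0.1957 0.0369; 0.0369 0.1958]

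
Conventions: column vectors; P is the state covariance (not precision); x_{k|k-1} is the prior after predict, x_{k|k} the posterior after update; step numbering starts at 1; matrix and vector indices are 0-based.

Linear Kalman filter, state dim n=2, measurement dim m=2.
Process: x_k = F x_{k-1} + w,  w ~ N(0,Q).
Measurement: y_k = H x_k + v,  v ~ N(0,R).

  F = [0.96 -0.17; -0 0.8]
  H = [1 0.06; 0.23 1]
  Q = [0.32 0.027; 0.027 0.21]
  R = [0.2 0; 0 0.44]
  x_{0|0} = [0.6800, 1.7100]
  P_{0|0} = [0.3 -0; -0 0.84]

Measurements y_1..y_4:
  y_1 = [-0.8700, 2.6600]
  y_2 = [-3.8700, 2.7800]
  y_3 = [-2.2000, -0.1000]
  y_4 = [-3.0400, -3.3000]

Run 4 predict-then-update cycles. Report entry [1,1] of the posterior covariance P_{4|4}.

step 1: x^-=[0.3621, 1.3680]  P^-=[0.6208 -0.0872; -0.0872 0.7476]  S=[0.8130 0.0992; 0.0992 1.1803]  K=[0.7592 -0.0167; -0.1287 0.6272]  nu=[-1.3142, 1.2087]  x^+=[-0.6558, 2.2952]  P^+=[0.1544 -0.0429; -0.0429 0.2858]
step 2: x^-=[-1.0198, 1.8362]  P^-=[0.4846 -0.0448; -0.0448 0.3929]  S=[0.6806 0.0896; 0.0896 0.8380]  K=[0.7075 0.0039; -0.0926 0.4665]  nu=[-2.9604, 1.1784]  x^+=[-3.1097, 2.6601]  P^+=[0.1434 -0.0313; -0.0313 0.2125]
step 3: x^-=[-3.4375, 2.1281]  P^-=[0.4685 -0.0259; -0.0259 0.3460]  S=[0.6666 0.1022; 0.1022 0.7988]  K=[0.6984 0.0131; -0.0745 0.4352]  nu=[1.1098, -1.4374]  x^+=[-2.6811, 1.4199]  P^+=[0.1413 -0.0268; -0.0268 0.1976]
step 4: x^-=[-2.8153, 1.1359]  P^-=[0.4647 -0.0204; -0.0204 0.3365]  S=[0.6634 0.1064; 0.1064 0.7917]  K=[0.6960 0.0157; -0.0690 0.4284]  nu=[-0.2929, -3.7884]  x^+=[-3.0786, -0.4667]  P^+=[0.1407 -0.0255; -0.0255 0.1943]

P_post[1,1] = 0.1943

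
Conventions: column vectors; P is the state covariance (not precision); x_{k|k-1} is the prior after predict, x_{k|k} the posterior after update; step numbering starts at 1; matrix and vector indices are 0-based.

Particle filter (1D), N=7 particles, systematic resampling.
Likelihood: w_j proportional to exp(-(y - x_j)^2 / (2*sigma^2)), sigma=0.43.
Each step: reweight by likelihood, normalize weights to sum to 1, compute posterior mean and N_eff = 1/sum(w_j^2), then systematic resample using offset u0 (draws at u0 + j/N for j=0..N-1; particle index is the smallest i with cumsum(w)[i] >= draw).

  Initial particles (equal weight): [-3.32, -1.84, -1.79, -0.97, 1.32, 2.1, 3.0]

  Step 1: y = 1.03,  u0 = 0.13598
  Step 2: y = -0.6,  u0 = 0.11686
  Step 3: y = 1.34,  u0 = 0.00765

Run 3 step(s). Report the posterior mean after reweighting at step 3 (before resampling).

step 1: w=[0.0000, 0.0000, 0.0000, 0.0000, 0.9462, 0.0537, 0.0000]  mean=1.3619  Neff=1.1133  idx=[4, 4, 4, 4, 4, 4, 5]
step 2: w=[0.1667, 0.1667, 0.1667, 0.1667, 0.1667, 0.1667, 0.0000]  mean=1.3200  Neff=6.0001  idx=[0, 1, 2, 3, 4, 4, 5]
step 3: w=[0.1429, 0.1429, 0.1429, 0.1429, 0.1429, 0.1429, 0.1429]  mean=1.3200  Neff=7.0000  idx=[0, 1, 2, 3, 4, 5, 6]

post_mean = 1.3200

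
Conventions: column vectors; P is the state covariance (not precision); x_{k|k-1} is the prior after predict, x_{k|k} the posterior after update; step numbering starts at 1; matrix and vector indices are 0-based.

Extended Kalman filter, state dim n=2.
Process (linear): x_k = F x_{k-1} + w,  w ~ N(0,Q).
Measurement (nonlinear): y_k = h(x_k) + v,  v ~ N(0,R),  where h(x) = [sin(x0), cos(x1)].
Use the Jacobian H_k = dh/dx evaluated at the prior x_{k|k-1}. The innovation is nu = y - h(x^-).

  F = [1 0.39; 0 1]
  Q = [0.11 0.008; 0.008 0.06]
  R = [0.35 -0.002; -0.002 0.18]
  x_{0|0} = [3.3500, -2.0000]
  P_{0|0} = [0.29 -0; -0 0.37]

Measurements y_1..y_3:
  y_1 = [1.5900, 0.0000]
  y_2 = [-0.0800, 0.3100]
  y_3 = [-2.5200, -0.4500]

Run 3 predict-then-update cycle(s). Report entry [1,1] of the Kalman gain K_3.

step 1: x^-=[2.5700, -2.0000]  P^-=[0.4563 0.1523; 0.1523 0.4300]  H_jac=[-0.8410 0.0000; 0.0000 0.9093]  S=[0.6727 -0.1185; -0.1185 0.5355]  K=[-0.5462 0.1378; -0.0643 0.7159]  nu=[1.0490, 0.4161]  x^+=[2.0544, -1.7696]  P^+=[0.2276 0.0285; 0.0285 0.1419]
step 2: x^-=[1.3643, -1.7696]  P^-=[0.3814 0.0918; 0.0918 0.2019]  H_jac=[0.2051 0.0000; 0.0000 0.9803]  S=[0.3660 0.0165; 0.0165 0.3740]  K=[0.2033 0.2317; 0.0277 0.5279]  nu=[-1.0587, 0.5075]  x^+=[1.2666, -1.5310]  P^+=[0.3447 0.0421; 0.0421 0.0969]
step 3: x^-=[0.6695, -1.5310]  P^-=[0.5022 0.0879; 0.0879 0.1569]  H_jac=[0.7841 0.0000; 0.0000 0.9992]  S=[0.6588 0.0669; 0.0669 0.3366]  K=[0.5831 0.1451; 0.0585 0.4540]  nu=[-3.1406, -0.4898]  x^+=[-1.2327, -1.9372]  P^+=[0.2599 0.0250; 0.0250 0.0817]

K[1,1] = 0.4540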